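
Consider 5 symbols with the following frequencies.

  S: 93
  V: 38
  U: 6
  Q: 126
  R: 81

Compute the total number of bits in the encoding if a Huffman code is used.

731

Merge the two smallest weights repeatedly:
merge U(6) and V(38): 44
merge 44 and R(81): 125
merge S(93) and 125: 218
merge Q(126) and 218: 344
Each symbol's bit-cost is frequency × depth; summing gives 731 bits (equivalently 44 + 125 + 218 + 344).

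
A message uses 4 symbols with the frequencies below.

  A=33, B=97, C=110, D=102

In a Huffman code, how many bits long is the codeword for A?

Huffman merges, smallest pair first:
A(33) + B(97) → 130
D(102) + C(110) → 212
130 + 212 → 342
A's leaf is at depth 2, giving a 2-bit codeword.

2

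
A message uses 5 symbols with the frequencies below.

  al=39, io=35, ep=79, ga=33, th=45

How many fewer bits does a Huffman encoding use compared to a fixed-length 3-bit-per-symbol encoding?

Fixed-length: 3 bits × 231 symbols = 693 bits.
Huffman merges:
ga(33) + io(35) → 68
al(39) + th(45) → 84
68 + ep(79) → 147
84 + 147 → 231
Huffman total = 68 + 84 + 147 + 231 = 530 bits.
Saving = 693 − 530 = 163 bits.

163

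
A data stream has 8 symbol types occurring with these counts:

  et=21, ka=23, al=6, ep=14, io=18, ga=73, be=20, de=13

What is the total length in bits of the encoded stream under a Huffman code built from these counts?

Merge the two smallest weights repeatedly:
combine al(6), de(13) → 19
combine ep(14), io(18) → 32
combine 19, be(20) → 39
combine et(21), ka(23) → 44
combine 32, 39 → 71
combine 44, 71 → 115
combine ga(73), 115 → 188
Each symbol's bit-cost is frequency × depth; summing gives 508 bits (equivalently 19 + 32 + 39 + 44 + 71 + 115 + 188).

508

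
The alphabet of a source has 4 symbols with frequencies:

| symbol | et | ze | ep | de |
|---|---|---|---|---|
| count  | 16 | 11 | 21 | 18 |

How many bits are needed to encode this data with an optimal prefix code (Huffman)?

132

Merge the two smallest weights repeatedly:
combine ze(11), et(16) → 27
combine de(18), ep(21) → 39
combine 27, 39 → 66
Each symbol's bit-cost is frequency × depth; summing gives 132 bits (equivalently 27 + 39 + 66).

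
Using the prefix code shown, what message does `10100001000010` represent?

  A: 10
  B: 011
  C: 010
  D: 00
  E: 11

Read left to right; each codeword is recognised as soon as it completes (prefix code):
  10→A | 10→A | 00→D | 010→C | 00→D | 010→C
Decoded message: AADCDC

AADCDC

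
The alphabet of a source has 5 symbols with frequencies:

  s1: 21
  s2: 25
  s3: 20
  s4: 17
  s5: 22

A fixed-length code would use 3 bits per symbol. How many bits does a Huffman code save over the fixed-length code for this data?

68

Fixed-length: 3 bits × 105 symbols = 315 bits.
Huffman merges:
combine s4(17), s3(20) → 37
combine s1(21), s5(22) → 43
combine s2(25), 37 → 62
combine 43, 62 → 105
Huffman total = 37 + 43 + 62 + 105 = 247 bits.
Saving = 315 − 247 = 68 bits.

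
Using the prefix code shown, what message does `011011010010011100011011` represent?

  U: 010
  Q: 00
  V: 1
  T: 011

TTUUTVQTT

Read left to right; each codeword is recognised as soon as it completes (prefix code):
  011→T | 011→T | 010→U | 010→U | 011→T | 1→V | 00→Q | 011→T | 011→T
Decoded message: TTUUTVQTT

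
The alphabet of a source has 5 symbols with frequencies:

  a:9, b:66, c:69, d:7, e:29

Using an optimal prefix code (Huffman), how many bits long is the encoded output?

Build the Huffman tree bottom-up:
d(7) + a(9) → 16
16 + e(29) → 45
45 + b(66) → 111
c(69) + 111 → 180
Each symbol's bit-cost is frequency × depth; summing gives 352 bits (equivalently 16 + 45 + 111 + 180).

352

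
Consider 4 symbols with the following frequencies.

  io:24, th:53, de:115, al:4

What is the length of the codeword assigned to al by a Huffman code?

3

Repeatedly merge the two smallest:
combine al(4), io(24) → 28
combine 28, th(53) → 81
combine 81, de(115) → 196
al sits 3 levels below the root, so its codeword is 3 bits.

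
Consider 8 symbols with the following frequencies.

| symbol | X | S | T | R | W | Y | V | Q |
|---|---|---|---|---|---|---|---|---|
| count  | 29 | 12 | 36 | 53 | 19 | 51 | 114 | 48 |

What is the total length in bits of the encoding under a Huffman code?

1003

Merge the two smallest weights repeatedly:
S(12) + W(19) → 31
X(29) + 31 → 60
T(36) + Q(48) → 84
Y(51) + R(53) → 104
60 + 84 → 144
104 + V(114) → 218
144 + 218 → 362
Each symbol's bit-cost is frequency × depth; summing gives 1003 bits (equivalently 31 + 60 + 84 + 104 + 144 + 218 + 362).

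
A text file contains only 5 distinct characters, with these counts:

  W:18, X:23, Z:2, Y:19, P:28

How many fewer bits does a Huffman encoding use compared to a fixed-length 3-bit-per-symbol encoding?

70

Fixed-length: 3 bits × 90 symbols = 270 bits.
Huffman merges:
Z(2) + W(18) → 20
Y(19) + 20 → 39
X(23) + P(28) → 51
39 + 51 → 90
Huffman total = 20 + 39 + 51 + 90 = 200 bits.
Saving = 270 − 200 = 70 bits.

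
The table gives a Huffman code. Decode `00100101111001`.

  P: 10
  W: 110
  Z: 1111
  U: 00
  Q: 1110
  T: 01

Read left to right; each codeword is recognised as soon as it completes (prefix code):
  00→U | 10→P | 01→T | 01→T | 1110→Q | 01→T
Decoded message: UPTTQT

UPTTQT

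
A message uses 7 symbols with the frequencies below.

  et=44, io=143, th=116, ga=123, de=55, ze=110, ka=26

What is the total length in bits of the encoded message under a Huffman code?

Greedily combine the two least-frequent nodes:
merge ka(26) and et(44): 70
merge de(55) and 70: 125
merge ze(110) and th(116): 226
merge ga(123) and 125: 248
merge io(143) and 226: 369
merge 248 and 369: 617
Total encoded bits = sum of merged weights = 70 + 125 + 226 + 248 + 369 + 617 = 1655.

1655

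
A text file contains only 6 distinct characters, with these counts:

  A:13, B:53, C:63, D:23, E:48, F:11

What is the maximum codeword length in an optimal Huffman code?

Merge the two lowest-weight nodes at each step:
merge F(11) and A(13): 24
merge D(23) and 24: 47
merge 47 and E(48): 95
merge B(53) and C(63): 116
merge 95 and 116: 211
The first pair merged (F, A) ends up deepest, at depth 4.

4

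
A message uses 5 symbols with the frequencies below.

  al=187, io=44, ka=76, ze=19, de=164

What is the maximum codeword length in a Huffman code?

4

Merge the two lowest-weight nodes at each step:
combine ze(19), io(44) → 63
combine 63, ka(76) → 139
combine 139, de(164) → 303
combine al(187), 303 → 490
The rarest symbols sit at the bottom; the longest codeword is 4 bits.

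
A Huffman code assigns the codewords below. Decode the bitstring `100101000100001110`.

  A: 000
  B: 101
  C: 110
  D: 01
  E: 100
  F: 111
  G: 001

Read left to right; each codeword is recognised as soon as it completes (prefix code):
  100→E | 101→B | 000→A | 100→E | 001→G | 110→C
Decoded message: EBAEGC

EBAEGC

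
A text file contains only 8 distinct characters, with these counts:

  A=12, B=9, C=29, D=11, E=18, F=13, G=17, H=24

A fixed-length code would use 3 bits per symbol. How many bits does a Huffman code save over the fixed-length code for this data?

9

Fixed-length: 3 bits × 133 symbols = 399 bits.
Huffman merges:
B(9) + D(11) → 20
A(12) + F(13) → 25
G(17) + E(18) → 35
20 + H(24) → 44
25 + C(29) → 54
35 + 44 → 79
54 + 79 → 133
Huffman total = 20 + 25 + 35 + 44 + 54 + 79 + 133 = 390 bits.
Saving = 399 − 390 = 9 bits.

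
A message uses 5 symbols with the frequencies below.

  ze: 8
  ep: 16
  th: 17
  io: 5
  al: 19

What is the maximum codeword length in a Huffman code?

3

Merge the two lowest-weight nodes at each step:
merge io(5) and ze(8): 13
merge 13 and ep(16): 29
merge th(17) and al(19): 36
merge 29 and 36: 65
The first pair merged (io, ze) ends up deepest, at depth 3.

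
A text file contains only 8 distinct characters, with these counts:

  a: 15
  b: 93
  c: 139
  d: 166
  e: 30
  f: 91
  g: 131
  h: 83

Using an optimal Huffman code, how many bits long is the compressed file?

Greedily combine the two least-frequent nodes:
combine a(15), e(30) → 45
combine 45, h(83) → 128
combine f(91), b(93) → 184
combine 128, g(131) → 259
combine c(139), d(166) → 305
combine 184, 259 → 443
combine 305, 443 → 748
Total encoded bits = sum of merged weights = 45 + 128 + 184 + 259 + 305 + 443 + 748 = 2112.

2112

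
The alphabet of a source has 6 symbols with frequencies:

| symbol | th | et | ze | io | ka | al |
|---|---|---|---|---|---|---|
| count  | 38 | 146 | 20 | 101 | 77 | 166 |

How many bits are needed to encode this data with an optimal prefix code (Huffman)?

Merge the two smallest weights repeatedly:
merge ze(20) and th(38): 58
merge 58 and ka(77): 135
merge io(101) and 135: 236
merge et(146) and al(166): 312
merge 236 and 312: 548
The encoded length is the sum of every internal node's weight: 58 + 135 + 236 + 312 + 548 = 1289 bits.

1289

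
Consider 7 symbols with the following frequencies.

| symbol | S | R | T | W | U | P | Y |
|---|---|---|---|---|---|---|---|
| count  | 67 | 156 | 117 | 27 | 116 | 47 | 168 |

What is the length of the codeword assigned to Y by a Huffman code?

2

Repeatedly merge the two smallest:
combine W(27), P(47) → 74
combine S(67), 74 → 141
combine U(116), T(117) → 233
combine 141, R(156) → 297
combine Y(168), 233 → 401
combine 297, 401 → 698
Y sits 2 levels below the root, so its codeword is 2 bits.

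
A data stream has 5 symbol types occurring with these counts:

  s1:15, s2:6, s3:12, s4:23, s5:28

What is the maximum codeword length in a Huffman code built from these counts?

3

Merge the two lowest-weight nodes at each step:
s2(6) + s3(12) → 18
s1(15) + 18 → 33
s4(23) + s5(28) → 51
33 + 51 → 84
The first pair merged (s2, s3) ends up deepest, at depth 3.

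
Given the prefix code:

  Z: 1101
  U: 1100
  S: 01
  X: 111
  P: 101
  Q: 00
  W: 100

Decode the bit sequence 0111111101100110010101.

SXXSWUPS

Read left to right; each codeword is recognised as soon as it completes (prefix code):
  01→S | 111→X | 111→X | 01→S | 100→W | 1100→U | 101→P | 01→S
Decoded message: SXXSWUPS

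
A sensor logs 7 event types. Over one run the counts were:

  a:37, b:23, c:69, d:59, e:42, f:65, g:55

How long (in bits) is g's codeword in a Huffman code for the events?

3

Build the tree from the bottom:
combine b(23), a(37) → 60
combine e(42), g(55) → 97
combine d(59), 60 → 119
combine f(65), c(69) → 134
combine 97, 119 → 216
combine 134, 216 → 350
The subtree containing g is merged 3 times, so code length = 3.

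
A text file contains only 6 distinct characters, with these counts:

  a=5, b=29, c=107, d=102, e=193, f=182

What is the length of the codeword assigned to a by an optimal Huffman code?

Huffman merges, smallest pair first:
merge a(5) and b(29): 34
merge 34 and d(102): 136
merge c(107) and 136: 243
merge f(182) and e(193): 375
merge 243 and 375: 618
The subtree containing a is merged 4 times, so code length = 4.

4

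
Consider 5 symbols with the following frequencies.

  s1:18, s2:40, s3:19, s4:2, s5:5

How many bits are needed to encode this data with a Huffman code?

Merge the two smallest weights repeatedly:
combine s4(2), s5(5) → 7
combine 7, s1(18) → 25
combine s3(19), 25 → 44
combine s2(40), 44 → 84
Total encoded bits = sum of merged weights = 7 + 25 + 44 + 84 = 160.

160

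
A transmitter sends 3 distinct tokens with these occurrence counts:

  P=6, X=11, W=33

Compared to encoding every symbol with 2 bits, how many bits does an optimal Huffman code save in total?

Fixed-length: 2 bits × 50 symbols = 100 bits.
Huffman merges:
combine P(6), X(11) → 17
combine 17, W(33) → 50
Huffman total = 17 + 50 = 67 bits.
Saving = 100 − 67 = 33 bits.

33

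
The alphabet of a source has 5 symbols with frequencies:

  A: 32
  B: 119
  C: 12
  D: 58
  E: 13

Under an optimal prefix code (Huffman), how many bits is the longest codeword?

Merge the two lowest-weight nodes at each step:
merge C(12) and E(13): 25
merge 25 and A(32): 57
merge 57 and D(58): 115
merge 115 and B(119): 234
The first pair merged (C, E) ends up deepest, at depth 4.

4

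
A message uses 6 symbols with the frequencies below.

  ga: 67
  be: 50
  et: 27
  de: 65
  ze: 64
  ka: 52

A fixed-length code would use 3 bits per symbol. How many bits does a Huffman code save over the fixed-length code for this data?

132

Fixed-length: 3 bits × 325 symbols = 975 bits.
Huffman merges:
combine et(27), be(50) → 77
combine ka(52), ze(64) → 116
combine de(65), ga(67) → 132
combine 77, 116 → 193
combine 132, 193 → 325
Huffman total = 77 + 116 + 132 + 193 + 325 = 843 bits.
Saving = 975 − 843 = 132 bits.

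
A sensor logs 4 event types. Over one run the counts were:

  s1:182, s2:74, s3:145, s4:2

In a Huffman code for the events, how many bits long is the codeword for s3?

2

Huffman merges, smallest pair first:
s4(2) + s2(74) → 76
76 + s3(145) → 221
s1(182) + 221 → 403
The subtree containing s3 is merged 2 times, so code length = 2.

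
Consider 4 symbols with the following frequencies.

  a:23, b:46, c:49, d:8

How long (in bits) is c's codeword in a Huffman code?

1

Build the tree from the bottom:
combine d(8), a(23) → 31
combine 31, b(46) → 77
combine c(49), 77 → 126
c sits one level below the root: a 1-bit codeword.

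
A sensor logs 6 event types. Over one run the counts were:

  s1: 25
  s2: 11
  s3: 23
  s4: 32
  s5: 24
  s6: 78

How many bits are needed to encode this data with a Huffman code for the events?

457

Build the Huffman tree bottom-up:
combine s2(11), s3(23) → 34
combine s5(24), s1(25) → 49
combine s4(32), 34 → 66
combine 49, 66 → 115
combine s6(78), 115 → 193
The encoded length is the sum of every internal node's weight: 34 + 49 + 66 + 115 + 193 = 457 bits.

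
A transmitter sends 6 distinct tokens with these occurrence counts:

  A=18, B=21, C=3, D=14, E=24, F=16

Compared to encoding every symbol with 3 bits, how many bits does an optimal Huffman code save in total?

Fixed-length: 3 bits × 96 symbols = 288 bits.
Huffman merges:
C(3) + D(14) → 17
F(16) + 17 → 33
A(18) + B(21) → 39
E(24) + 33 → 57
39 + 57 → 96
Huffman total = 17 + 33 + 39 + 57 + 96 = 242 bits.
Saving = 288 − 242 = 46 bits.

46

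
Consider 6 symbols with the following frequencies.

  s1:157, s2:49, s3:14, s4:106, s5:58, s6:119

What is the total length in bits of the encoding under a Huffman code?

1190

Build the Huffman tree bottom-up:
combine s3(14), s2(49) → 63
combine s5(58), 63 → 121
combine s4(106), s6(119) → 225
combine 121, s1(157) → 278
combine 225, 278 → 503
Each symbol's bit-cost is frequency × depth; summing gives 1190 bits (equivalently 63 + 121 + 225 + 278 + 503).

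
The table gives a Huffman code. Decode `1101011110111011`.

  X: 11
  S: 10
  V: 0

Read left to right; each codeword is recognised as soon as it completes (prefix code):
  11→X | 0→V | 10→S | 11→X | 11→X | 0→V | 11→X | 10→S | 11→X
Decoded message: XVSXXVXSX

XVSXXVXSX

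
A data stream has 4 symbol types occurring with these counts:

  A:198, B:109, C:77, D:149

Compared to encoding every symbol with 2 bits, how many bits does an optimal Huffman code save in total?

Fixed-length: 2 bits × 533 symbols = 1066 bits.
Huffman merges:
combine C(77), B(109) → 186
combine D(149), 186 → 335
combine A(198), 335 → 533
Huffman total = 186 + 335 + 533 = 1054 bits.
Saving = 1066 − 1054 = 12 bits.

12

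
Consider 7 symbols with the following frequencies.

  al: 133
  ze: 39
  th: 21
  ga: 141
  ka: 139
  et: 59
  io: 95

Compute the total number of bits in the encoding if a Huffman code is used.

Build the Huffman tree bottom-up:
merge th(21) and ze(39): 60
merge et(59) and 60: 119
merge io(95) and 119: 214
merge al(133) and ka(139): 272
merge ga(141) and 214: 355
merge 272 and 355: 627
Total encoded bits = sum of merged weights = 60 + 119 + 214 + 272 + 355 + 627 = 1647.

1647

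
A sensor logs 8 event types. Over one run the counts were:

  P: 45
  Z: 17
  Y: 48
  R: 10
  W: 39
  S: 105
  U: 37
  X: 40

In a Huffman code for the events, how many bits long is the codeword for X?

3

Build the tree from the bottom:
merge R(10) and Z(17): 27
merge 27 and U(37): 64
merge W(39) and X(40): 79
merge P(45) and Y(48): 93
merge 64 and 79: 143
merge 93 and S(105): 198
merge 143 and 198: 341
The subtree containing X is merged 3 times, so code length = 3.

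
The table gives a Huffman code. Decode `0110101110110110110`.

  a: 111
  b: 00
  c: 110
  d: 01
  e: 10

deeadecc

Read left to right; each codeword is recognised as soon as it completes (prefix code):
  01→d | 10→e | 10→e | 111→a | 01→d | 10→e | 110→c | 110→c
Decoded message: deeadecc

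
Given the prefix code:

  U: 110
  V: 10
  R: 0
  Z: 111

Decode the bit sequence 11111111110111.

ZZZVZ

Read left to right; each codeword is recognised as soon as it completes (prefix code):
  111→Z | 111→Z | 111→Z | 10→V | 111→Z
Decoded message: ZZZVZ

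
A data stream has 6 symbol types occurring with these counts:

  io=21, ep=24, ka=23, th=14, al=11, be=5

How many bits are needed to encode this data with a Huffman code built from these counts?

242

Build the Huffman tree bottom-up:
merge be(5) and al(11): 16
merge th(14) and 16: 30
merge io(21) and ka(23): 44
merge ep(24) and 30: 54
merge 44 and 54: 98
Total encoded bits = sum of merged weights = 16 + 30 + 44 + 54 + 98 = 242.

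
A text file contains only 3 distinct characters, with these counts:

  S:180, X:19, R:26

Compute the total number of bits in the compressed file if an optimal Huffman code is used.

270

Greedily combine the two least-frequent nodes:
merge X(19) and R(26): 45
merge 45 and S(180): 225
Total encoded bits = sum of merged weights = 45 + 225 = 270.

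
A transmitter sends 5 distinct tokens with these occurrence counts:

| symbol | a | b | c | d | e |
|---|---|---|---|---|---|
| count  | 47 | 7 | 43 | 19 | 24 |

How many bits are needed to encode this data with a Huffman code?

306

Greedily combine the two least-frequent nodes:
merge b(7) and d(19): 26
merge e(24) and 26: 50
merge c(43) and a(47): 90
merge 50 and 90: 140
Total encoded bits = sum of merged weights = 26 + 50 + 90 + 140 = 306.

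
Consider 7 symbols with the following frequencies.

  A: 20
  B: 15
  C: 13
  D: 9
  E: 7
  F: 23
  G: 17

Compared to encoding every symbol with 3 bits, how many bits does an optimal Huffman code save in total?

27

Fixed-length: 3 bits × 104 symbols = 312 bits.
Huffman merges:
merge E(7) and D(9): 16
merge C(13) and B(15): 28
merge 16 and G(17): 33
merge A(20) and F(23): 43
merge 28 and 33: 61
merge 43 and 61: 104
Huffman total = 16 + 28 + 33 + 43 + 61 + 104 = 285 bits.
Saving = 312 − 285 = 27 bits.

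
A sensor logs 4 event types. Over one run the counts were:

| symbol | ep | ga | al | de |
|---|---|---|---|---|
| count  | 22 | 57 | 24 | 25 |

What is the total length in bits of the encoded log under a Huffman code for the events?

Greedily combine the two least-frequent nodes:
ep(22) + al(24) → 46
de(25) + 46 → 71
ga(57) + 71 → 128
Total encoded bits = sum of merged weights = 46 + 71 + 128 = 245.

245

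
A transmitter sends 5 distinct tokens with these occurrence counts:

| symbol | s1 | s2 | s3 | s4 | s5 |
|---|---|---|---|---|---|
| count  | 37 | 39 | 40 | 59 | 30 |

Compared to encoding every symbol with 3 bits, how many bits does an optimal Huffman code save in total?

138

Fixed-length: 3 bits × 205 symbols = 615 bits.
Huffman merges:
combine s5(30), s1(37) → 67
combine s2(39), s3(40) → 79
combine s4(59), 67 → 126
combine 79, 126 → 205
Huffman total = 67 + 79 + 126 + 205 = 477 bits.
Saving = 615 − 477 = 138 bits.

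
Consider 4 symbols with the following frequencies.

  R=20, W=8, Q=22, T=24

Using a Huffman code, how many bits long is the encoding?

Greedily combine the two least-frequent nodes:
W(8) + R(20) → 28
Q(22) + T(24) → 46
28 + 46 → 74
The encoded length is the sum of every internal node's weight: 28 + 46 + 74 = 148 bits.

148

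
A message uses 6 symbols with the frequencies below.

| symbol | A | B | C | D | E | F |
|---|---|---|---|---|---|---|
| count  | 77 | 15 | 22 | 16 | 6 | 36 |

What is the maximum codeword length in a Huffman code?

4

Merge the two lowest-weight nodes at each step:
combine E(6), B(15) → 21
combine D(16), 21 → 37
combine C(22), F(36) → 58
combine 37, 58 → 95
combine A(77), 95 → 172
The first pair merged (E, B) ends up deepest, at depth 4.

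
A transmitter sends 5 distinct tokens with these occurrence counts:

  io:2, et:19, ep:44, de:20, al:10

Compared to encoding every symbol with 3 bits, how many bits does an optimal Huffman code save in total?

Fixed-length: 3 bits × 95 symbols = 285 bits.
Huffman merges:
merge io(2) and al(10): 12
merge 12 and et(19): 31
merge de(20) and 31: 51
merge ep(44) and 51: 95
Huffman total = 12 + 31 + 51 + 95 = 189 bits.
Saving = 285 − 189 = 96 bits.

96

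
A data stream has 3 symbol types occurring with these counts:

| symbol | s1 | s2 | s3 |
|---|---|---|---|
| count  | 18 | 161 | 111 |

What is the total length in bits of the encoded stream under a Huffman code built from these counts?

Merge the two smallest weights repeatedly:
combine s1(18), s3(111) → 129
combine 129, s2(161) → 290
The encoded length is the sum of every internal node's weight: 129 + 290 = 419 bits.

419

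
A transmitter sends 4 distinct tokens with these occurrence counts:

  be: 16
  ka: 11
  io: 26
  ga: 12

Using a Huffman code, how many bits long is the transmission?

Merge the two smallest weights repeatedly:
combine ka(11), ga(12) → 23
combine be(16), 23 → 39
combine io(26), 39 → 65
The encoded length is the sum of every internal node's weight: 23 + 39 + 65 = 127 bits.

127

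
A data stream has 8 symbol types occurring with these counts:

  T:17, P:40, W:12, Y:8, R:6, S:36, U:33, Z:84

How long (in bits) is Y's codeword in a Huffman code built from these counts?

6

Build the tree from the bottom:
merge R(6) and Y(8): 14
merge W(12) and 14: 26
merge T(17) and 26: 43
merge U(33) and S(36): 69
merge P(40) and 43: 83
merge 69 and 83: 152
merge Z(84) and 152: 236
Y's leaf is at depth 6, giving a 6-bit codeword.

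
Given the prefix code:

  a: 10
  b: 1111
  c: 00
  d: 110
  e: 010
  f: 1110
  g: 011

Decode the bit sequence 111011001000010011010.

Read left to right; each codeword is recognised as soon as it completes (prefix code):
  1110→f | 110→d | 010→e | 00→c | 010→e | 011→g | 010→e
Decoded message: fdecege

fdecege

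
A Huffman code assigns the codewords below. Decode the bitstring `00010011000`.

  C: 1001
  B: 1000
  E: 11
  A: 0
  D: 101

Read left to right; each codeword is recognised as soon as it completes (prefix code):
  0→A | 0→A | 0→A | 1001→C | 1000→B
Decoded message: AAACB

AAACB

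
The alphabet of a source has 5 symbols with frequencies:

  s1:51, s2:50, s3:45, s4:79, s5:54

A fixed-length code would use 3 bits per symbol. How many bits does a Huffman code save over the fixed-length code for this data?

184

Fixed-length: 3 bits × 279 symbols = 837 bits.
Huffman merges:
combine s3(45), s2(50) → 95
combine s1(51), s5(54) → 105
combine s4(79), 95 → 174
combine 105, 174 → 279
Huffman total = 95 + 105 + 174 + 279 = 653 bits.
Saving = 837 − 653 = 184 bits.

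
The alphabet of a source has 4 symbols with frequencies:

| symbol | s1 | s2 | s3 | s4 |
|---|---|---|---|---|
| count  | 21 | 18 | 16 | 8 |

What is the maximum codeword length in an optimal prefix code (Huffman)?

2

Merge the two lowest-weight nodes at each step:
s4(8) + s3(16) → 24
s2(18) + s1(21) → 39
24 + 39 → 63
The first pair merged (s4, s3) ends up deepest, at depth 2.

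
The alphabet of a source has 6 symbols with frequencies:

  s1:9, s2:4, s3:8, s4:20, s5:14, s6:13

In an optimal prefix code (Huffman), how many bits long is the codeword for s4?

2

Build the tree from the bottom:
combine s2(4), s3(8) → 12
combine s1(9), 12 → 21
combine s6(13), s5(14) → 27
combine s4(20), 21 → 41
combine 27, 41 → 68
s4's leaf is at depth 2, giving a 2-bit codeword.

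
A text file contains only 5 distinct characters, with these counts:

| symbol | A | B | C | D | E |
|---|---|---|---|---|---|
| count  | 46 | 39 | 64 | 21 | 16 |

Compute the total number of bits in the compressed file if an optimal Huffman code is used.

409

Merge the two smallest weights repeatedly:
combine E(16), D(21) → 37
combine 37, B(39) → 76
combine A(46), C(64) → 110
combine 76, 110 → 186
Each symbol's bit-cost is frequency × depth; summing gives 409 bits (equivalently 37 + 76 + 110 + 186).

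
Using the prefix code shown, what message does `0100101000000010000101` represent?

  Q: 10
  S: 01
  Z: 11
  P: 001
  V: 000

Read left to right; each codeword is recognised as soon as it completes (prefix code):
  01→S | 001→P | 01→S | 000→V | 000→V | 01→S | 000→V | 01→S | 01→S
Decoded message: SPSVVSVSS

SPSVVSVSS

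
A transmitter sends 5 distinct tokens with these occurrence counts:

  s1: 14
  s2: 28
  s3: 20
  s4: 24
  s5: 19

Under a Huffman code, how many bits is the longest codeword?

Merge the two lowest-weight nodes at each step:
merge s1(14) and s5(19): 33
merge s3(20) and s4(24): 44
merge s2(28) and 33: 61
merge 44 and 61: 105
Maximum depth reached is 3.

3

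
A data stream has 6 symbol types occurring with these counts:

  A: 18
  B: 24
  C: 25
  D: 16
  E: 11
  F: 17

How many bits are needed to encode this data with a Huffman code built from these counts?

Greedily combine the two least-frequent nodes:
E(11) + D(16) → 27
F(17) + A(18) → 35
B(24) + C(25) → 49
27 + 35 → 62
49 + 62 → 111
Total encoded bits = sum of merged weights = 27 + 35 + 49 + 62 + 111 = 284.

284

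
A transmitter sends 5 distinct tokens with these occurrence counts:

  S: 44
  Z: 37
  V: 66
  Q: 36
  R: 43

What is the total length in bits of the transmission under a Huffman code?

Merge the two smallest weights repeatedly:
merge Q(36) and Z(37): 73
merge R(43) and S(44): 87
merge V(66) and 73: 139
merge 87 and 139: 226
Total encoded bits = sum of merged weights = 73 + 87 + 139 + 226 = 525.

525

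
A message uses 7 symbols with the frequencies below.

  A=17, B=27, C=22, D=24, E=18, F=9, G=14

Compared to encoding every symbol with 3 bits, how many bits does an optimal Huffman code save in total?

Fixed-length: 3 bits × 131 symbols = 393 bits.
Huffman merges:
combine F(9), G(14) → 23
combine A(17), E(18) → 35
combine C(22), 23 → 45
combine D(24), B(27) → 51
combine 35, 45 → 80
combine 51, 80 → 131
Huffman total = 23 + 35 + 45 + 51 + 80 + 131 = 365 bits.
Saving = 393 − 365 = 28 bits.

28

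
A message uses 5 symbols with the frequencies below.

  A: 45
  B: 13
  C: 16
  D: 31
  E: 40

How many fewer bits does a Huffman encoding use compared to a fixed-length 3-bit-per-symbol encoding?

116

Fixed-length: 3 bits × 145 symbols = 435 bits.
Huffman merges:
B(13) + C(16) → 29
29 + D(31) → 60
E(40) + A(45) → 85
60 + 85 → 145
Huffman total = 29 + 60 + 85 + 145 = 319 bits.
Saving = 435 − 319 = 116 bits.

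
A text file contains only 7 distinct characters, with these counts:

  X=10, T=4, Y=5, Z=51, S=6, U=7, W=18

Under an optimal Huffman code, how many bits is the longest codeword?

4

Merge the two lowest-weight nodes at each step:
merge T(4) and Y(5): 9
merge S(6) and U(7): 13
merge 9 and X(10): 19
merge 13 and W(18): 31
merge 19 and 31: 50
merge 50 and Z(51): 101
The first pair merged (T, Y) ends up deepest, at depth 4.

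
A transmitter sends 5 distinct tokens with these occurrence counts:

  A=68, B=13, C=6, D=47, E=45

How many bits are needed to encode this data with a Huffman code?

Build the Huffman tree bottom-up:
merge C(6) and B(13): 19
merge 19 and E(45): 64
merge D(47) and 64: 111
merge A(68) and 111: 179
Total encoded bits = sum of merged weights = 19 + 64 + 111 + 179 = 373.

373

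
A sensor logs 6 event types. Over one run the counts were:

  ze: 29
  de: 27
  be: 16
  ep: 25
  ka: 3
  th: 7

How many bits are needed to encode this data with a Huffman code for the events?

250

Merge the two smallest weights repeatedly:
combine ka(3), th(7) → 10
combine 10, be(16) → 26
combine ep(25), 26 → 51
combine de(27), ze(29) → 56
combine 51, 56 → 107
The encoded length is the sum of every internal node's weight: 10 + 26 + 51 + 56 + 107 = 250 bits.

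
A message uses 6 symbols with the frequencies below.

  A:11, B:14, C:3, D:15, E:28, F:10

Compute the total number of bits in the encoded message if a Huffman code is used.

Greedily combine the two least-frequent nodes:
merge C(3) and F(10): 13
merge A(11) and 13: 24
merge B(14) and D(15): 29
merge 24 and E(28): 52
merge 29 and 52: 81
Total encoded bits = sum of merged weights = 13 + 24 + 29 + 52 + 81 = 199.

199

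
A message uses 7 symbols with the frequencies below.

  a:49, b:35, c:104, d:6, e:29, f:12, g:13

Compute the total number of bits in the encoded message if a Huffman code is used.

585

Greedily combine the two least-frequent nodes:
merge d(6) and f(12): 18
merge g(13) and 18: 31
merge e(29) and 31: 60
merge b(35) and a(49): 84
merge 60 and 84: 144
merge c(104) and 144: 248
Each symbol's bit-cost is frequency × depth; summing gives 585 bits (equivalently 18 + 31 + 60 + 84 + 144 + 248).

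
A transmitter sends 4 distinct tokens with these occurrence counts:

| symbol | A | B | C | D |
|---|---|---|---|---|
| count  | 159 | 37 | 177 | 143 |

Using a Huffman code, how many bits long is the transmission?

1032

Build the Huffman tree bottom-up:
merge B(37) and D(143): 180
merge A(159) and C(177): 336
merge 180 and 336: 516
Each symbol's bit-cost is frequency × depth; summing gives 1032 bits (equivalently 180 + 336 + 516).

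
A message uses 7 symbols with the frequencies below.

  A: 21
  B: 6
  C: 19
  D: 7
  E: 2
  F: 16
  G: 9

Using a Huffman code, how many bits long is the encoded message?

Build the Huffman tree bottom-up:
combine E(2), B(6) → 8
combine D(7), 8 → 15
combine G(9), 15 → 24
combine F(16), C(19) → 35
combine A(21), 24 → 45
combine 35, 45 → 80
The encoded length is the sum of every internal node's weight: 8 + 15 + 24 + 35 + 45 + 80 = 207 bits.

207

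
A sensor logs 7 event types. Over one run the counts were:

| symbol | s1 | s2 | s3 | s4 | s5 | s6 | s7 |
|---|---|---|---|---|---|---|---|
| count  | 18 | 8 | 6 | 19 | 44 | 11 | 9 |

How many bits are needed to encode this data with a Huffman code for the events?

291

Greedily combine the two least-frequent nodes:
merge s3(6) and s2(8): 14
merge s7(9) and s6(11): 20
merge 14 and s1(18): 32
merge s4(19) and 20: 39
merge 32 and 39: 71
merge s5(44) and 71: 115
Each symbol's bit-cost is frequency × depth; summing gives 291 bits (equivalently 14 + 20 + 32 + 39 + 71 + 115).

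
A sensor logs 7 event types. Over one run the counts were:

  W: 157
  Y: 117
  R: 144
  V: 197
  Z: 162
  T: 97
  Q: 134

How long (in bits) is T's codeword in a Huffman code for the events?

3

Huffman merges, smallest pair first:
T(97) + Y(117) → 214
Q(134) + R(144) → 278
W(157) + Z(162) → 319
V(197) + 214 → 411
278 + 319 → 597
411 + 597 → 1008
The subtree containing T is merged 3 times, so code length = 3.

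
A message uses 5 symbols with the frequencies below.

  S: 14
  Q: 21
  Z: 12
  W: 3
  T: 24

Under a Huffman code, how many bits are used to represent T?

Huffman merges, smallest pair first:
W(3) + Z(12) → 15
S(14) + 15 → 29
Q(21) + T(24) → 45
29 + 45 → 74
T's leaf is at depth 2, giving a 2-bit codeword.

2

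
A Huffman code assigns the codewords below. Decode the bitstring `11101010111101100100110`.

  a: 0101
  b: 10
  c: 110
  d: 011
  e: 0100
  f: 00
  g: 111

Read left to right; each codeword is recognised as soon as it completes (prefix code):
  111→g | 0101→a | 011→d | 110→c | 110→c | 0100→e | 110→c
Decoded message: gadccec

gadccec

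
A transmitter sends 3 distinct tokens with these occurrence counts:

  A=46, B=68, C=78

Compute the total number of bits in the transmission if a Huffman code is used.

Greedily combine the two least-frequent nodes:
A(46) + B(68) → 114
C(78) + 114 → 192
The encoded length is the sum of every internal node's weight: 114 + 192 = 306 bits.

306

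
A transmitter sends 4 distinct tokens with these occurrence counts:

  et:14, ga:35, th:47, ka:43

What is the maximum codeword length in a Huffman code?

Merge the two lowest-weight nodes at each step:
et(14) + ga(35) → 49
ka(43) + th(47) → 90
49 + 90 → 139
The first pair merged (et, ga) ends up deepest, at depth 2.

2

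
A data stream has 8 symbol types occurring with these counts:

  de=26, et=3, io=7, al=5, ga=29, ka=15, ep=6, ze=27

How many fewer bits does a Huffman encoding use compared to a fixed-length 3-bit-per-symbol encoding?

Fixed-length: 3 bits × 118 symbols = 354 bits.
Huffman merges:
et(3) + al(5) → 8
ep(6) + io(7) → 13
8 + 13 → 21
ka(15) + 21 → 36
de(26) + ze(27) → 53
ga(29) + 36 → 65
53 + 65 → 118
Huffman total = 8 + 13 + 21 + 36 + 53 + 65 + 118 = 314 bits.
Saving = 354 − 314 = 40 bits.

40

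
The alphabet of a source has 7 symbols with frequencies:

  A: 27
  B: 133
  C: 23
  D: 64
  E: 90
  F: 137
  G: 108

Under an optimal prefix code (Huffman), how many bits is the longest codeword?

4

Merge the two lowest-weight nodes at each step:
merge C(23) and A(27): 50
merge 50 and D(64): 114
merge E(90) and G(108): 198
merge 114 and B(133): 247
merge F(137) and 198: 335
merge 247 and 335: 582
The first pair merged (C, A) ends up deepest, at depth 4.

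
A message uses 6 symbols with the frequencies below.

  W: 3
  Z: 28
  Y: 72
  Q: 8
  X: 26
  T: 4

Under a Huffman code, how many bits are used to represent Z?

2

Build the tree from the bottom:
combine W(3), T(4) → 7
combine 7, Q(8) → 15
combine 15, X(26) → 41
combine Z(28), 41 → 69
combine 69, Y(72) → 141
The subtree containing Z is merged 2 times, so code length = 2.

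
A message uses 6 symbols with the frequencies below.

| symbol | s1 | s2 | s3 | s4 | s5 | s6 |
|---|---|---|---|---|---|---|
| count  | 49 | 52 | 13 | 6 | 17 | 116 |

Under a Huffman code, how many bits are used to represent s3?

Build the tree from the bottom:
combine s4(6), s3(13) → 19
combine s5(17), 19 → 36
combine 36, s1(49) → 85
combine s2(52), 85 → 137
combine s6(116), 137 → 253
The subtree containing s3 is merged 5 times, so code length = 5.

5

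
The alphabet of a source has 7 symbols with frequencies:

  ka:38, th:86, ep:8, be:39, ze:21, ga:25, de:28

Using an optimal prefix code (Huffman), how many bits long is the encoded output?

Build the Huffman tree bottom-up:
ep(8) + ze(21) → 29
ga(25) + de(28) → 53
29 + ka(38) → 67
be(39) + 53 → 92
67 + th(86) → 153
92 + 153 → 245
Each symbol's bit-cost is frequency × depth; summing gives 639 bits (equivalently 29 + 53 + 67 + 92 + 153 + 245).

639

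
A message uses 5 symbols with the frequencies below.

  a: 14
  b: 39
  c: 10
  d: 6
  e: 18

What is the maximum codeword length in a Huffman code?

4

Merge the two lowest-weight nodes at each step:
d(6) + c(10) → 16
a(14) + 16 → 30
e(18) + 30 → 48
b(39) + 48 → 87
The rarest symbols sit at the bottom; the longest codeword is 4 bits.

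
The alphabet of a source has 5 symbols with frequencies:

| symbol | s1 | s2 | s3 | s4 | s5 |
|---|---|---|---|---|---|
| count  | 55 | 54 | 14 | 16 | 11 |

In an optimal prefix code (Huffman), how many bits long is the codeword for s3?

4

Build the tree from the bottom:
combine s5(11), s3(14) → 25
combine s4(16), 25 → 41
combine 41, s2(54) → 95
combine s1(55), 95 → 150
The subtree containing s3 is merged 4 times, so code length = 4.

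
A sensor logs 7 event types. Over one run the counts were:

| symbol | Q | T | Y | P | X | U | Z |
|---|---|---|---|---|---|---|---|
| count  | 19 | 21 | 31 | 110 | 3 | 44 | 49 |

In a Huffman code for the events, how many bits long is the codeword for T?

Repeatedly merge the two smallest:
X(3) + Q(19) → 22
T(21) + 22 → 43
Y(31) + 43 → 74
U(44) + Z(49) → 93
74 + 93 → 167
P(110) + 167 → 277
T's leaf is at depth 4, giving a 4-bit codeword.

4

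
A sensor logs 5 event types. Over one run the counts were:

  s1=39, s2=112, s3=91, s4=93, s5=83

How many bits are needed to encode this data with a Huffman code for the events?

958

Greedily combine the two least-frequent nodes:
s1(39) + s5(83) → 122
s3(91) + s4(93) → 184
s2(112) + 122 → 234
184 + 234 → 418
Total encoded bits = sum of merged weights = 122 + 184 + 234 + 418 = 958.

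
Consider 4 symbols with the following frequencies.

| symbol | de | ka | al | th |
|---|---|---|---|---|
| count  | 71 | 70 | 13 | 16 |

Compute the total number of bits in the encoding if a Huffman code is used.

298

Build the Huffman tree bottom-up:
merge al(13) and th(16): 29
merge 29 and ka(70): 99
merge de(71) and 99: 170
Each symbol's bit-cost is frequency × depth; summing gives 298 bits (equivalently 29 + 99 + 170).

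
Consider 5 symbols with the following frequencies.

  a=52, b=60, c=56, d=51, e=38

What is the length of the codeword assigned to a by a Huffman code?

2

Repeatedly merge the two smallest:
combine e(38), d(51) → 89
combine a(52), c(56) → 108
combine b(60), 89 → 149
combine 108, 149 → 257
The subtree containing a is merged 2 times, so code length = 2.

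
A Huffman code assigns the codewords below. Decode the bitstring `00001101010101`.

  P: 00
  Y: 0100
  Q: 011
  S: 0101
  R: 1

PPRRSS

Read left to right; each codeword is recognised as soon as it completes (prefix code):
  00→P | 00→P | 1→R | 1→R | 0101→S | 0101→S
Decoded message: PPRRSS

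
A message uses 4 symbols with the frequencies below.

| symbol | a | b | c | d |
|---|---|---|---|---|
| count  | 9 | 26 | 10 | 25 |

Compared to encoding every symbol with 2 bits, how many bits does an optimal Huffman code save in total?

Fixed-length: 2 bits × 70 symbols = 140 bits.
Huffman merges:
combine a(9), c(10) → 19
combine 19, d(25) → 44
combine b(26), 44 → 70
Huffman total = 19 + 44 + 70 = 133 bits.
Saving = 140 − 133 = 7 bits.

7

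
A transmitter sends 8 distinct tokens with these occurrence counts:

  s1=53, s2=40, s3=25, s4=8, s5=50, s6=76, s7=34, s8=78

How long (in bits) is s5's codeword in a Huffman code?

3

Build the tree from the bottom:
s4(8) + s3(25) → 33
33 + s7(34) → 67
s2(40) + s5(50) → 90
s1(53) + 67 → 120
s6(76) + s8(78) → 154
90 + 120 → 210
154 + 210 → 364
s5 sits 3 levels below the root, so its codeword is 3 bits.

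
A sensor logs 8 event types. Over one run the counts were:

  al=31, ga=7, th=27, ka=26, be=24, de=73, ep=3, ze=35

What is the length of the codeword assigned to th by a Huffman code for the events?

Build the tree from the bottom:
ep(3) + ga(7) → 10
10 + be(24) → 34
ka(26) + th(27) → 53
al(31) + 34 → 65
ze(35) + 53 → 88
65 + de(73) → 138
88 + 138 → 226
The subtree containing th is merged 3 times, so code length = 3.

3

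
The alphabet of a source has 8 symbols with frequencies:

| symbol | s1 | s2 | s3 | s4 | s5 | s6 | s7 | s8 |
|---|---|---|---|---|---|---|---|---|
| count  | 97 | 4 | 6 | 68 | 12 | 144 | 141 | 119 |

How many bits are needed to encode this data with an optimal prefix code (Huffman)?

Greedily combine the two least-frequent nodes:
s2(4) + s3(6) → 10
10 + s5(12) → 22
22 + s4(68) → 90
90 + s1(97) → 187
s8(119) + s7(141) → 260
s6(144) + 187 → 331
260 + 331 → 591
Each symbol's bit-cost is frequency × depth; summing gives 1491 bits (equivalently 10 + 22 + 90 + 187 + 260 + 331 + 591).

1491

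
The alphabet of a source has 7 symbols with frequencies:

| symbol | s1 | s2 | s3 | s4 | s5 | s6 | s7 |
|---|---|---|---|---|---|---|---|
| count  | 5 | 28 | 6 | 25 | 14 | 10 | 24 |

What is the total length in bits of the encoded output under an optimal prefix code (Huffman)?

Greedily combine the two least-frequent nodes:
combine s1(5), s3(6) → 11
combine s6(10), 11 → 21
combine s5(14), 21 → 35
combine s7(24), s4(25) → 49
combine s2(28), 35 → 63
combine 49, 63 → 112
Total encoded bits = sum of merged weights = 11 + 21 + 35 + 49 + 63 + 112 = 291.

291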